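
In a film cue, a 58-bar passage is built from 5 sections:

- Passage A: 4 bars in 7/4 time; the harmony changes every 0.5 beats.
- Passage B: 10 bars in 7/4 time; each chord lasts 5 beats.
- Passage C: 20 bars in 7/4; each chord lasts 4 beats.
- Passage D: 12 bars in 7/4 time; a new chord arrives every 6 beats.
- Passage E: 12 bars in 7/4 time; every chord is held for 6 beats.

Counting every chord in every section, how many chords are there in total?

133 chords

A has 28 beats and chords last 0.5 each, so 56 chords.
B has 70 beats and chords last 5 each, so 14 chords.
C has 140 beats and chords last 4 each, so 35 chords.
D has 84 beats and chords last 6 each, so 14 chords.
E has 84 beats and chords last 6 each, so 14 chords.
Total: 56 + 14 + 35 + 14 + 14 = 133.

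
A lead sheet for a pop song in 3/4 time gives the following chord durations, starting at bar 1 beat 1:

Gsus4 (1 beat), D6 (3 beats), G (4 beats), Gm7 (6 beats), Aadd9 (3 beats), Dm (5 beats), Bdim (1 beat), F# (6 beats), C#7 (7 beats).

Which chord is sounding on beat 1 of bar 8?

Dm

Beat 1 of bar 8 is beat (8−1)×3 + 1 = 22 overall.
Running totals: Gsus4 ends at 1, D6 ends at 4, G ends at 8, Gm7 ends at 14, Aadd9 ends at 17, Dm ends at 22.
Beat 22 falls within Dm.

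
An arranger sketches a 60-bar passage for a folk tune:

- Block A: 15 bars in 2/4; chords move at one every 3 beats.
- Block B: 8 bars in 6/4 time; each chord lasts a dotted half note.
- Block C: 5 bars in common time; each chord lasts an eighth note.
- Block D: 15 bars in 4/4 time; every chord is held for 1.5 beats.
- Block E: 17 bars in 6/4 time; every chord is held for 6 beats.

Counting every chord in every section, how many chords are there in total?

A: 15·2 = 30 beats, 30/3 = 10 chords.
B: 8·6 = 48 beats, 48/3 = 16 chords.
C: 5·4 = 20 beats, 20/0.5 = 40 chords.
D: 15·4 = 60 beats, 60/1.5 = 40 chords.
E: 17·6 = 102 beats, 102/6 = 17 chords.
Total: 10 + 16 + 40 + 40 + 17 = 123.

123 chords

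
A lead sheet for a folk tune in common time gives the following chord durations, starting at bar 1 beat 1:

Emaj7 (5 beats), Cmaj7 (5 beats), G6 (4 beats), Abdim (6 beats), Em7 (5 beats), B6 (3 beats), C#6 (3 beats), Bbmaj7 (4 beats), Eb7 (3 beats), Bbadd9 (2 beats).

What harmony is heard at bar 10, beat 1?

Eb7

Beat 1 of bar 10 is beat (10−1)×4 + 1 = 37 overall.
Running totals: Emaj7 ends at 5, Cmaj7 ends at 10, G6 ends at 14, Abdim ends at 20, Em7 ends at 25, B6 ends at 28, C#6 ends at 31, Bbmaj7 ends at 35, Eb7 ends at 38.
Beat 37 falls within Eb7.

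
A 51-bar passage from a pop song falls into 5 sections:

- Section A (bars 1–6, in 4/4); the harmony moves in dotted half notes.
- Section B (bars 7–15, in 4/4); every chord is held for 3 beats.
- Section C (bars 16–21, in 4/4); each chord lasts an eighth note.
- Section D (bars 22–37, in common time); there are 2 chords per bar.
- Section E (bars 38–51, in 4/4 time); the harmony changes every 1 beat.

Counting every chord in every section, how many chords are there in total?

156 chords

A: 6 bars × 4 beats = 24 beats; 3 beats/chord → 8 chords.
B: 9 bars × 4 beats = 36 beats; 3 beats/chord → 12 chords.
C: 6 bars × 4 beats = 24 beats; 0.5 beats/chord → 48 chords.
D: 16 bars × 4 beats = 64 beats; 2 beats/chord → 32 chords.
E: 14 bars × 4 beats = 56 beats; 1 beat/chord → 56 chords.
Total: 8 + 12 + 48 + 32 + 56 = 156.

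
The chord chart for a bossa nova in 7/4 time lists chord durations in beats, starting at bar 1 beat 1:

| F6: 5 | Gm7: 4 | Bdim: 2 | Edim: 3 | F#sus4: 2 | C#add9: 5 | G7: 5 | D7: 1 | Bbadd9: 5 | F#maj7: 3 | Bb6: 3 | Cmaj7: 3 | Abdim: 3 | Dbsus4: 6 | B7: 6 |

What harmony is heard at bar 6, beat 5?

Cmaj7

Beat 5 of bar 6 is beat (6−1)×7 + 5 = 40 overall.
Running totals: F6 ends at 5, Gm7 ends at 9, Bdim ends at 11, Edim ends at 14, F#sus4 ends at 16, C#add9 ends at 21, G7 ends at 26, D7 ends at 27, Bbadd9 ends at 32, F#maj7 ends at 35, Bb6 ends at 38, Cmaj7 ends at 41.
Beat 40 falls within Cmaj7.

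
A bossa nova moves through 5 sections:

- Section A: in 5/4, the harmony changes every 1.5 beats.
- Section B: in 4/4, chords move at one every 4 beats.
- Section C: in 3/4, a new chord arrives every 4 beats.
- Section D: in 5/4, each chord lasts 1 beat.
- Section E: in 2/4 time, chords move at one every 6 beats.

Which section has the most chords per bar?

Section D

A: each chord is 1.5 beats in 5/4, so 10/3 per bar.
B: each chord is 4 beats in 4/4, so 1 per bar.
C: each chord is 4 beats in 3/4, so 0.75 per bar.
D: each chord is 1 beat in 5/4, so 5 per bar.
E: each chord is 6 beats in 2/4, so 1/3 per bar.
Fastest is D at 5 chords/bar.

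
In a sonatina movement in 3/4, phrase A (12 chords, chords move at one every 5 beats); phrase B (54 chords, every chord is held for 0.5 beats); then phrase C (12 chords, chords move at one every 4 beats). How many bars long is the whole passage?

45 bars

A: 12 × 5 = 60 beats = 20 bars.
B: 54 × 0.5 = 27 beats = 9 bars.
C: 12 × 4 = 48 beats = 16 bars.
Total: 20 + 9 + 16 = 45 bars.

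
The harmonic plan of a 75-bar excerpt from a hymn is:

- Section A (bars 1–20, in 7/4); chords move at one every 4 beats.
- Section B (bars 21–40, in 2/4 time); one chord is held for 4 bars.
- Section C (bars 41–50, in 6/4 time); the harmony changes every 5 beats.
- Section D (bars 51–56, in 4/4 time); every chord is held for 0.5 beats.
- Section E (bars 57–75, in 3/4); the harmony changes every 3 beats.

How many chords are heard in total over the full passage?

A has 140 beats and chords last 4 each, so 35 chords.
B has 40 beats and chords last 8 each, so 5 chords.
C has 60 beats and chords last 5 each, so 12 chords.
D has 24 beats and chords last 0.5 each, so 48 chords.
E has 57 beats and chords last 3 each, so 19 chords.
Total: 35 + 5 + 12 + 48 + 19 = 119.

119 chords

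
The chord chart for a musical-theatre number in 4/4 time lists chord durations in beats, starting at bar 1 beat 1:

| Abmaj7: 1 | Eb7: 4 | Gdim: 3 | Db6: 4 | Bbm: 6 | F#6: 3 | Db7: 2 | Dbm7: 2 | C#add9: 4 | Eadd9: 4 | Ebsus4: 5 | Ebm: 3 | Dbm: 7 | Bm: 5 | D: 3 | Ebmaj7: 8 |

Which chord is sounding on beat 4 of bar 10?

Beat 4 of bar 10 is beat (10−1)×4 + 4 = 40 overall.
Running totals: Abmaj7 ends at 1, Eb7 ends at 5, Gdim ends at 8, Db6 ends at 12, Bbm ends at 18, F#6 ends at 21, Db7 ends at 23, Dbm7 ends at 25, C#add9 ends at 29, Eadd9 ends at 33, Ebsus4 ends at 38, Ebm ends at 41.
Beat 40 falls within Ebm.

Ebm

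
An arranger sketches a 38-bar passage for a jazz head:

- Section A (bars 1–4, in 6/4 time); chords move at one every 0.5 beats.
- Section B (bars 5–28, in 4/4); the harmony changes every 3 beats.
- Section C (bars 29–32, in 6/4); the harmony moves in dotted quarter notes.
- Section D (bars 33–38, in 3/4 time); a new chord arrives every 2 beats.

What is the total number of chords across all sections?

105 chords

A: 4 bars × 6 beats = 24 beats; 0.5 beats/chord → 48 chords.
B: 24 bars × 4 beats = 96 beats; 3 beats/chord → 32 chords.
C: 4 bars × 6 beats = 24 beats; 1.5 beats/chord → 16 chords.
D: 6 bars × 3 beats = 18 beats; 2 beats/chord → 9 chords.
Total: 48 + 32 + 16 + 9 = 105.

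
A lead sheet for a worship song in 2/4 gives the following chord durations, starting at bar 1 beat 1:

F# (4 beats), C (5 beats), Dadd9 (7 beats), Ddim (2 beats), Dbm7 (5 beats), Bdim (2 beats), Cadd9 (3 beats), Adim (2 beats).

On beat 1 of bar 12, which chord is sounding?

Dbm7

Beat 1 of bar 12 is beat (12−1)×2 + 1 = 23 overall.
Running totals: F# ends at 4, C ends at 9, Dadd9 ends at 16, Ddim ends at 18, Dbm7 ends at 23.
Beat 23 falls within Dbm7.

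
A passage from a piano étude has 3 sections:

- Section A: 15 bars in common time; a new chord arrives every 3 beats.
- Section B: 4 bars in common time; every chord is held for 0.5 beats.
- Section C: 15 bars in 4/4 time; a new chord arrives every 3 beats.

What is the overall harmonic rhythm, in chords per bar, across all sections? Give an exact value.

A: 15 bars of 4 beats is 60 beats; at 3 beats each that's 20 chords.
B: 4 bars of 4 beats is 16 beats; at 0.5 beats each that's 32 chords.
C: 15 bars of 4 beats is 60 beats; at 3 beats each that's 20 chords.
Overall: 72 chords over 34 bars → 72/34 = 36/17 chords per bar.

36/17 chords per bar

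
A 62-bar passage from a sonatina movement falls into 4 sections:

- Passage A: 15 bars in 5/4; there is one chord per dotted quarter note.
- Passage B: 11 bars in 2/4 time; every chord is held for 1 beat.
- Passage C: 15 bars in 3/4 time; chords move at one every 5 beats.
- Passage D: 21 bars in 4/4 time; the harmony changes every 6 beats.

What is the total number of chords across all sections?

95 chords

A has 75 beats and chords last 1.5 each, so 50 chords.
B has 22 beats and chords last 1 each, so 22 chords.
C has 45 beats and chords last 5 each, so 9 chords.
D has 84 beats and chords last 6 each, so 14 chords.
Total: 50 + 22 + 9 + 14 = 95.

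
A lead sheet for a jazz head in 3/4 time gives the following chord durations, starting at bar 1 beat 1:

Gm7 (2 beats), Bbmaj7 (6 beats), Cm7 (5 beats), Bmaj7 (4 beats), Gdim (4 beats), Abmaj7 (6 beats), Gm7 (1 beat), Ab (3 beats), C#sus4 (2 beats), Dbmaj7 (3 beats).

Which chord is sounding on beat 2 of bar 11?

Beat 2 of bar 11 is beat (11−1)×3 + 2 = 32 overall.
Running totals: Gm7 ends at 2, Bbmaj7 ends at 8, Cm7 ends at 13, Bmaj7 ends at 17, Gdim ends at 21, Abmaj7 ends at 27, Gm7 ends at 28, Ab ends at 31, C#sus4 ends at 33.
Beat 32 falls within C#sus4.

C#sus4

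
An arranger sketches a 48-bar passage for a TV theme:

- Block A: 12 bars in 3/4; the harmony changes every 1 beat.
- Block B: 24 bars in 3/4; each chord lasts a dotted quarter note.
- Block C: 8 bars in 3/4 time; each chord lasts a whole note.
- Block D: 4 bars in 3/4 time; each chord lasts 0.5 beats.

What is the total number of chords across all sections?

114 chords

A: 12 bars × 3 beats = 36 beats; 1 beat/chord → 36 chords.
B: 24 bars × 3 beats = 72 beats; 1.5 beats/chord → 48 chords.
C: 8 bars × 3 beats = 24 beats; 4 beats/chord → 6 chords.
D: 4 bars × 3 beats = 12 beats; 0.5 beats/chord → 24 chords.
Total: 36 + 48 + 6 + 24 = 114.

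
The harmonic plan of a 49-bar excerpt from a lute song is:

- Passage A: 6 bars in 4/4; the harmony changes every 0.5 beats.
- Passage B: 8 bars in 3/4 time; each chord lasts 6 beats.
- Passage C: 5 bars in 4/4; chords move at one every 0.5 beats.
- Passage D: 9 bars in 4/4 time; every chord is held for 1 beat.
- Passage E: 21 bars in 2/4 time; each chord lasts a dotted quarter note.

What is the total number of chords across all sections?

A: 6 bars × 4 beats = 24 beats; 0.5 beats/chord → 48 chords.
B: 8 bars × 3 beats = 24 beats; 6 beats/chord → 4 chords.
C: 5 bars × 4 beats = 20 beats; 0.5 beats/chord → 40 chords.
D: 9 bars × 4 beats = 36 beats; 1 beat/chord → 36 chords.
E: 21 bars × 2 beats = 42 beats; 1.5 beats/chord → 28 chords.
Total: 48 + 4 + 40 + 36 + 28 = 156.

156 chords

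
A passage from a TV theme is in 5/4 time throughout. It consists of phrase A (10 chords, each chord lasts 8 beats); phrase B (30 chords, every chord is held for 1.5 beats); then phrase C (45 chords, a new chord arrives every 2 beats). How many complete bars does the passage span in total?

A: 10 × 8 = 80 beats = 16 bars.
B: 30 × 1.5 = 45 beats = 9 bars.
C: 45 × 2 = 90 beats = 18 bars.
Total: 16 + 9 + 18 = 43 bars.

43 bars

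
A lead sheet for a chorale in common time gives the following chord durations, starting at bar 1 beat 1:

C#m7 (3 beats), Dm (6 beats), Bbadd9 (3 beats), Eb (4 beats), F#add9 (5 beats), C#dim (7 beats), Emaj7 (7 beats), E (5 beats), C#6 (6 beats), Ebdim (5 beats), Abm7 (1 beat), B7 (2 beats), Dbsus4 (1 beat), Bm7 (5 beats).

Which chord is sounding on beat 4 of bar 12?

Ebdim

Beat 4 of bar 12 is beat (12−1)×4 + 4 = 48 overall.
Running totals: C#m7 ends at 3, Dm ends at 9, Bbadd9 ends at 12, Eb ends at 16, F#add9 ends at 21, C#dim ends at 28, Emaj7 ends at 35, E ends at 40, C#6 ends at 46, Ebdim ends at 51.
Beat 48 falls within Ebdim.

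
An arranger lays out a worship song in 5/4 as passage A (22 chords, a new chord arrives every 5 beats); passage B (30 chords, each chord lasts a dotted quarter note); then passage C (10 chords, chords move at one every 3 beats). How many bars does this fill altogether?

37 bars

A: 22 × 5 = 110 beats = 22 bars.
B: 30 × 1.5 = 45 beats = 9 bars.
C: 10 × 3 = 30 beats = 6 bars.
Total: 22 + 9 + 6 = 37 bars.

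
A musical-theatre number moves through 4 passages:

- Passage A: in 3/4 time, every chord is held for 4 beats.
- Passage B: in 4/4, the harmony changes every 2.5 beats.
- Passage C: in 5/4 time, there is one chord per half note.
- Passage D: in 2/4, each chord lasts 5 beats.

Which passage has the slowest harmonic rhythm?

Passage D

A: 3/4 = 0.75 chords/bar.
B: 4/2.5 = 1.6 chords/bar.
C: 5/2 = 2.5 chords/bar.
D: 2/5 = 0.4 chords/bar.
Slowest is D at 0.4 chords/bar.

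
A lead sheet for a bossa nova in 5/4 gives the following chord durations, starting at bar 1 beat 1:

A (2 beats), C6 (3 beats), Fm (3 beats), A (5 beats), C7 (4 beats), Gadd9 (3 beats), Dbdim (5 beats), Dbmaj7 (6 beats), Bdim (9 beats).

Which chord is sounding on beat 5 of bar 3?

Beat 5 of bar 3 is beat (3−1)×5 + 5 = 15 overall.
Running totals: A ends at 2, C6 ends at 5, Fm ends at 8, A ends at 13, C7 ends at 17.
Beat 15 falls within C7.

C7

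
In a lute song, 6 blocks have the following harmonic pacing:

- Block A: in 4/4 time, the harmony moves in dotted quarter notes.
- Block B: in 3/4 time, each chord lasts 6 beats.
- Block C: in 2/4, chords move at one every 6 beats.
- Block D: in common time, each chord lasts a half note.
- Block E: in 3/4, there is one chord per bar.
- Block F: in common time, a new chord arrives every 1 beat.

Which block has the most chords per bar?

A: each chord is 1.5 beats in 4/4, so 8/3 per bar.
B: each chord is 6 beats in 3/4, so 0.5 per bar.
C: each chord is 6 beats in 2/4, so 1/3 per bar.
D: each chord is 2 beats in 4/4, so 2 per bar.
E: each chord is 3 beats in 3/4, so 1 per bar.
F: each chord is 1 beat in 4/4, so 4 per bar.
Fastest is F at 4 chords/bar.

Block F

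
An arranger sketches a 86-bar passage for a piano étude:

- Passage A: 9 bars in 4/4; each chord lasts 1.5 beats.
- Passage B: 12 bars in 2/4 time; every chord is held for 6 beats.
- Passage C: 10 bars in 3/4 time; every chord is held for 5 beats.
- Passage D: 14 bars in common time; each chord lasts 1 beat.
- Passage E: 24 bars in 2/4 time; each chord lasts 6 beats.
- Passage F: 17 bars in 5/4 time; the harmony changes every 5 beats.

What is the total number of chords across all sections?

115 chords

A: 9·4 = 36 beats, 36/1.5 = 24 chords.
B: 12·2 = 24 beats, 24/6 = 4 chords.
C: 10·3 = 30 beats, 30/5 = 6 chords.
D: 14·4 = 56 beats, 56/1 = 56 chords.
E: 24·2 = 48 beats, 48/6 = 8 chords.
F: 17·5 = 85 beats, 85/5 = 17 chords.
Total: 24 + 4 + 6 + 56 + 8 + 17 = 115.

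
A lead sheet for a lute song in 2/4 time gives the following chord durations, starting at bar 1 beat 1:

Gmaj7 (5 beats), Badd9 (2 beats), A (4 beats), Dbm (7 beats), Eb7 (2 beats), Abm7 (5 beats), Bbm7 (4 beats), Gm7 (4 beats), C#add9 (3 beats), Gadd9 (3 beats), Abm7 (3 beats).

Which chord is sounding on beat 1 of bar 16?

Beat 1 of bar 16 is beat (16−1)×2 + 1 = 31 overall.
Running totals: Gmaj7 ends at 5, Badd9 ends at 7, A ends at 11, Dbm ends at 18, Eb7 ends at 20, Abm7 ends at 25, Bbm7 ends at 29, Gm7 ends at 33.
Beat 31 falls within Gm7.

Gm7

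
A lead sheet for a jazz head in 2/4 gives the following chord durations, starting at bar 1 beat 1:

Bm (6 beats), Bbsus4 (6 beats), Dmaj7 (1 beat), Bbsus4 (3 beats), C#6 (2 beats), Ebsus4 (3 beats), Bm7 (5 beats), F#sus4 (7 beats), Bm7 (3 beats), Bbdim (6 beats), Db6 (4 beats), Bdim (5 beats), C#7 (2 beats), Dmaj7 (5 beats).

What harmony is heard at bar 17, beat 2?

Beat 2 of bar 17 is beat (17−1)×2 + 2 = 34 overall.
Running totals: Bm ends at 6, Bbsus4 ends at 12, Dmaj7 ends at 13, Bbsus4 ends at 16, C#6 ends at 18, Ebsus4 ends at 21, Bm7 ends at 26, F#sus4 ends at 33, Bm7 ends at 36.
Beat 34 falls within Bm7.

Bm7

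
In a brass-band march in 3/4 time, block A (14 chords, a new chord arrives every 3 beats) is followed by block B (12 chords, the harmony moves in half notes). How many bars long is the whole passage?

A: 14 × 3 = 42 beats = 14 bars.
B: 12 × 2 = 24 beats = 8 bars.
Total: 14 + 8 = 22 bars.

22 bars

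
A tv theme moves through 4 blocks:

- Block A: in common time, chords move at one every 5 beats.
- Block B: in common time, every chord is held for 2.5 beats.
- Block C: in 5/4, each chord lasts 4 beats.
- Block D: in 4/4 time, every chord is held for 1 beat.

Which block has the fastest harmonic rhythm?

A: 4 beats/bar ÷ 5 beats/chord = 0.8 chords/bar.
B: 4 beats/bar ÷ 2.5 beats/chord = 1.6 chords/bar.
C: 5 beats/bar ÷ 4 beats/chord = 1.25 chords/bar.
D: 4 beats/bar ÷ 1 beat/chord = 4 chords/bar.
Fastest is D at 4 chords/bar.

Block D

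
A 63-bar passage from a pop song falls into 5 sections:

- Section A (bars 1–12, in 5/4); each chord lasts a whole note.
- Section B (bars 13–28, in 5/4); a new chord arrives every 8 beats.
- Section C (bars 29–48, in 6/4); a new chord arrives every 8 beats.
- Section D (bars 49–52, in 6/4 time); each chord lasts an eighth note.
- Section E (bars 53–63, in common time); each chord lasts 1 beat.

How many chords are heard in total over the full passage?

A has 60 beats and chords last 4 each, so 15 chords.
B has 80 beats and chords last 8 each, so 10 chords.
C has 120 beats and chords last 8 each, so 15 chords.
D has 24 beats and chords last 0.5 each, so 48 chords.
E has 44 beats and chords last 1 each, so 44 chords.
Total: 15 + 10 + 15 + 48 + 44 = 132.

132 chords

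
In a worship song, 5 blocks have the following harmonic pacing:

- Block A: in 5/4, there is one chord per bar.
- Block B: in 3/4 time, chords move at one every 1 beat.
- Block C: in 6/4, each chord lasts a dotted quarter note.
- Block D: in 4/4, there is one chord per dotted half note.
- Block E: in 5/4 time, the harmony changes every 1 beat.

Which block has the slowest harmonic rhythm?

Block A

A: 5/5 = 1 chord/bar.
B: 3/1 = 3 chords/bar.
C: 6/1.5 = 4 chords/bar.
D: 4/3 = 4/3 chords/bar.
E: 5/1 = 5 chords/bar.
Slowest is A at 1 chords/bar.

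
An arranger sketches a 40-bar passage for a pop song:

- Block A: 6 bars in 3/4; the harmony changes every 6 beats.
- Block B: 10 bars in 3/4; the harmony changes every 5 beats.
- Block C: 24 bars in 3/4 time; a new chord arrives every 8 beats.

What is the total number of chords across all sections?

A has 18 beats and chords last 6 each, so 3 chords.
B has 30 beats and chords last 5 each, so 6 chords.
C has 72 beats and chords last 8 each, so 9 chords.
Total: 3 + 6 + 9 = 18.

18 chords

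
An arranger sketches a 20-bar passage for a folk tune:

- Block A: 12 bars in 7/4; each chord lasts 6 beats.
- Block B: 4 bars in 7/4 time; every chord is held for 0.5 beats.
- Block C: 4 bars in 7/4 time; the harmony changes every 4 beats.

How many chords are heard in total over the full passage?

77 chords

A: 12 bars × 7 beats = 84 beats; 6 beats/chord → 14 chords.
B: 4 bars × 7 beats = 28 beats; 0.5 beats/chord → 56 chords.
C: 4 bars × 7 beats = 28 beats; 4 beats/chord → 7 chords.
Total: 14 + 56 + 7 = 77.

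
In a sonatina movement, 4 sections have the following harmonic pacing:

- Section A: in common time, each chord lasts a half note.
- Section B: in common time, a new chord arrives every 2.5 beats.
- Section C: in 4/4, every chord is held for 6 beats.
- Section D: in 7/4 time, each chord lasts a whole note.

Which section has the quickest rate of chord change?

A: each chord is 2 beats in 4/4, so 2 per bar.
B: each chord is 2.5 beats in 4/4, so 1.6 per bar.
C: each chord is 6 beats in 4/4, so 2/3 per bar.
D: each chord is 4 beats in 7/4, so 1.75 per bar.
Fastest is A at 2 chords/bar.

Section A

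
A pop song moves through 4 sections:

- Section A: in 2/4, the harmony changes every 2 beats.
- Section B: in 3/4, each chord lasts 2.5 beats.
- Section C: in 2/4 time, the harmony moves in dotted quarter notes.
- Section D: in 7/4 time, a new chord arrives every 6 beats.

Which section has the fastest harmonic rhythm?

A: each chord is 2 beats in 2/4, so 1 per bar.
B: each chord is 2.5 beats in 3/4, so 1.2 per bar.
C: each chord is 1.5 beats in 2/4, so 4/3 per bar.
D: each chord is 6 beats in 7/4, so 7/6 per bar.
Fastest is C at 4/3 chords/bar.

Section C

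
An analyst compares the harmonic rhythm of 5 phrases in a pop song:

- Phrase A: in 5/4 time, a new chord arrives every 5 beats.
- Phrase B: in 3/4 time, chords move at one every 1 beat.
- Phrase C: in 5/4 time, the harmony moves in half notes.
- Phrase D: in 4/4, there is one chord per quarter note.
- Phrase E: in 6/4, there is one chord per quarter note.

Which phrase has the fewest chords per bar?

Phrase A

A: 5/5 = 1 chord/bar.
B: 3/1 = 3 chords/bar.
C: 5/2 = 2.5 chords/bar.
D: 4/1 = 4 chords/bar.
E: 6/1 = 6 chords/bar.
Slowest is A at 1 chords/bar.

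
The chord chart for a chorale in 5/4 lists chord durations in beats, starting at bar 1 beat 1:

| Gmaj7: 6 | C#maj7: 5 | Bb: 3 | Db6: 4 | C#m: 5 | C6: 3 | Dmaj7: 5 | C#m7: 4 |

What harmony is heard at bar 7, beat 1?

Dmaj7

Beat 1 of bar 7 is beat (7−1)×5 + 1 = 31 overall.
Running totals: Gmaj7 ends at 6, C#maj7 ends at 11, Bb ends at 14, Db6 ends at 18, C#m ends at 23, C6 ends at 26, Dmaj7 ends at 31.
Beat 31 falls within Dmaj7.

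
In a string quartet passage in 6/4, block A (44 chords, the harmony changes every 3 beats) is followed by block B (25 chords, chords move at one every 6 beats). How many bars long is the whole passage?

47 bars

A: 44 × 3 = 132 beats = 22 bars.
B: 25 × 6 = 150 beats = 25 bars.
Total: 22 + 25 = 47 bars.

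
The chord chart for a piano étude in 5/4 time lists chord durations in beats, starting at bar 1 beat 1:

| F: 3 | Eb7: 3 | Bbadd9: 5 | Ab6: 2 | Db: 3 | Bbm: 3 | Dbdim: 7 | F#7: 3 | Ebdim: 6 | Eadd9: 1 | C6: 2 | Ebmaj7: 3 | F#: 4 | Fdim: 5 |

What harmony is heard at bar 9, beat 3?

Beat 3 of bar 9 is beat (9−1)×5 + 3 = 43 overall.
Running totals: F ends at 3, Eb7 ends at 6, Bbadd9 ends at 11, Ab6 ends at 13, Db ends at 16, Bbm ends at 19, Dbdim ends at 26, F#7 ends at 29, Ebdim ends at 35, Eadd9 ends at 36, C6 ends at 38, Ebmaj7 ends at 41, F# ends at 45.
Beat 43 falls within F#.

F#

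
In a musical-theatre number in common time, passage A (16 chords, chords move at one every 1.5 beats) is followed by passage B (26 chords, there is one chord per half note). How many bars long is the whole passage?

A: 16 × 1.5 = 24 beats = 6 bars.
B: 26 × 2 = 52 beats = 13 bars.
Total: 6 + 13 = 19 bars.

19 bars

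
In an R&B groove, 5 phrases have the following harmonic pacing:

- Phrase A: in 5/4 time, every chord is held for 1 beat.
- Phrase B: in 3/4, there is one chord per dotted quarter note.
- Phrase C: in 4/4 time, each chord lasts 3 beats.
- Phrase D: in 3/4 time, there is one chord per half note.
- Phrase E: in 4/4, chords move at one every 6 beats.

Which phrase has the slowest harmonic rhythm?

Phrase E

A: each chord is 1 beat in 5/4, so 5 per bar.
B: each chord is 1.5 beats in 3/4, so 2 per bar.
C: each chord is 3 beats in 4/4, so 4/3 per bar.
D: each chord is 2 beats in 3/4, so 1.5 per bar.
E: each chord is 6 beats in 4/4, so 2/3 per bar.
Slowest is E at 2/3 chords/bar.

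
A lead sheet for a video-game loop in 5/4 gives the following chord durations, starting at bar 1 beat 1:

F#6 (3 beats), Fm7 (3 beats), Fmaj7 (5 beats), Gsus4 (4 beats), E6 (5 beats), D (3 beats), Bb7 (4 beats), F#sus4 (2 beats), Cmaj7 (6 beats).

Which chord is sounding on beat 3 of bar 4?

E6

Beat 3 of bar 4 is beat (4−1)×5 + 3 = 18 overall.
Running totals: F#6 ends at 3, Fm7 ends at 6, Fmaj7 ends at 11, Gsus4 ends at 15, E6 ends at 20.
Beat 18 falls within E6.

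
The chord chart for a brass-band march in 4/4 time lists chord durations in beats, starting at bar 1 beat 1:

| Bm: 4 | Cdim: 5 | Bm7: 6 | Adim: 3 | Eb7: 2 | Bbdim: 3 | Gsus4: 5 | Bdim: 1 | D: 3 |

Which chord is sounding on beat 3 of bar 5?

Eb7

Beat 3 of bar 5 is beat (5−1)×4 + 3 = 19 overall.
Running totals: Bm ends at 4, Cdim ends at 9, Bm7 ends at 15, Adim ends at 18, Eb7 ends at 20.
Beat 19 falls within Eb7.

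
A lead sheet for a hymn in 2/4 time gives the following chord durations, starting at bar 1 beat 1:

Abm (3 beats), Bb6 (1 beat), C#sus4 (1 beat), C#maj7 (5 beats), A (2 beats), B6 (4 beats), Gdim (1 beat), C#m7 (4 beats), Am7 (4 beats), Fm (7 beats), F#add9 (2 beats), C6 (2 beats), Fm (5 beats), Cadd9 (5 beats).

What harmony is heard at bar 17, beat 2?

F#add9

Beat 2 of bar 17 is beat (17−1)×2 + 2 = 34 overall.
Running totals: Abm ends at 3, Bb6 ends at 4, C#sus4 ends at 5, C#maj7 ends at 10, A ends at 12, B6 ends at 16, Gdim ends at 17, C#m7 ends at 21, Am7 ends at 25, Fm ends at 32, F#add9 ends at 34.
Beat 34 falls within F#add9.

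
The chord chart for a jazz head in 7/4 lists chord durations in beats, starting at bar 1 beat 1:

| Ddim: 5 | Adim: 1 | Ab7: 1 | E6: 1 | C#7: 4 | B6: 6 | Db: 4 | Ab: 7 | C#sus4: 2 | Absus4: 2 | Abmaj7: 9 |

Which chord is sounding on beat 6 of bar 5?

Beat 6 of bar 5 is beat (5−1)×7 + 6 = 34 overall.
Running totals: Ddim ends at 5, Adim ends at 6, Ab7 ends at 7, E6 ends at 8, C#7 ends at 12, B6 ends at 18, Db ends at 22, Ab ends at 29, C#sus4 ends at 31, Absus4 ends at 33, Abmaj7 ends at 42.
Beat 34 falls within Abmaj7.

Abmaj7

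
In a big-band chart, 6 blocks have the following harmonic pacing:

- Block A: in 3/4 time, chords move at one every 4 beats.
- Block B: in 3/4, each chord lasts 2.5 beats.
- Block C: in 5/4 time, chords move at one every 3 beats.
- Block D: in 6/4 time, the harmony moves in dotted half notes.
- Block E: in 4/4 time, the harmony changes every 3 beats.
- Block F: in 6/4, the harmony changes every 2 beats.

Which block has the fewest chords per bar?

A: 3/4 = 0.75 chords/bar.
B: 3/2.5 = 1.2 chords/bar.
C: 5/3 = 5/3 chords/bar.
D: 6/3 = 2 chords/bar.
E: 4/3 = 4/3 chords/bar.
F: 6/2 = 3 chords/bar.
Slowest is A at 0.75 chords/bar.

Block A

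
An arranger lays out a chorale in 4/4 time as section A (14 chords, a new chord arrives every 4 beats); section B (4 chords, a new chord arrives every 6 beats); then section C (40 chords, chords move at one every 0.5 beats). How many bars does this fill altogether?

A: 14 × 4 = 56 beats = 14 bars.
B: 4 × 6 = 24 beats = 6 bars.
C: 40 × 0.5 = 20 beats = 5 bars.
Total: 14 + 6 + 5 = 25 bars.

25 bars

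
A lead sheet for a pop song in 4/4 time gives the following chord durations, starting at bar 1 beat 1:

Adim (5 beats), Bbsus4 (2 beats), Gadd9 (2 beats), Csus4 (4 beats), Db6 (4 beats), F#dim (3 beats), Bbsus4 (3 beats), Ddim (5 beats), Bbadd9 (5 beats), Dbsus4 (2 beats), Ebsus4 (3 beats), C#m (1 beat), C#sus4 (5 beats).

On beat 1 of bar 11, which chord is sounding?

C#sus4

Beat 1 of bar 11 is beat (11−1)×4 + 1 = 41 overall.
Running totals: Adim ends at 5, Bbsus4 ends at 7, Gadd9 ends at 9, Csus4 ends at 13, Db6 ends at 17, F#dim ends at 20, Bbsus4 ends at 23, Ddim ends at 28, Bbadd9 ends at 33, Dbsus4 ends at 35, Ebsus4 ends at 38, C#m ends at 39, C#sus4 ends at 44.
Beat 41 falls within C#sus4.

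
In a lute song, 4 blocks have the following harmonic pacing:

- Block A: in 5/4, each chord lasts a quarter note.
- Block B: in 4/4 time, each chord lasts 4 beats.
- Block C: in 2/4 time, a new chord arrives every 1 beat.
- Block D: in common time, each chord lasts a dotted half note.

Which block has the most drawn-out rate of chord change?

A: 5/1 = 5 chords/bar.
B: 4/4 = 1 chord/bar.
C: 2/1 = 2 chords/bar.
D: 4/3 = 4/3 chords/bar.
Slowest is B at 1 chords/bar.

Block B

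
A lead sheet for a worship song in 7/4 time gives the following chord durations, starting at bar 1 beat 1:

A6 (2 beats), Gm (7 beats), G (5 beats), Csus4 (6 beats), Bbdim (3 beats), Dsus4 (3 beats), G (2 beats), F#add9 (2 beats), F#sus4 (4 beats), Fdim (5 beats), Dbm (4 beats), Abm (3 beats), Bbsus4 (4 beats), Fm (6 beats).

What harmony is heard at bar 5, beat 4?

Beat 4 of bar 5 is beat (5−1)×7 + 4 = 32 overall.
Running totals: A6 ends at 2, Gm ends at 9, G ends at 14, Csus4 ends at 20, Bbdim ends at 23, Dsus4 ends at 26, G ends at 28, F#add9 ends at 30, F#sus4 ends at 34.
Beat 32 falls within F#sus4.

F#sus4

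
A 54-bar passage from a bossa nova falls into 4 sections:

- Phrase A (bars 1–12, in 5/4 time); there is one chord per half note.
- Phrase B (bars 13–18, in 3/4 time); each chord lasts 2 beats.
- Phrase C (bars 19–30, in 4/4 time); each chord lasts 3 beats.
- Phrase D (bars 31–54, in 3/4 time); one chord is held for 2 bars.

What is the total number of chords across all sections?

67 chords

A: 12 bars × 5 beats = 60 beats; 2 beats/chord → 30 chords.
B: 6 bars × 3 beats = 18 beats; 2 beats/chord → 9 chords.
C: 12 bars × 4 beats = 48 beats; 3 beats/chord → 16 chords.
D: 24 bars × 3 beats = 72 beats; 6 beats/chord → 12 chords.
Total: 30 + 9 + 16 + 12 = 67.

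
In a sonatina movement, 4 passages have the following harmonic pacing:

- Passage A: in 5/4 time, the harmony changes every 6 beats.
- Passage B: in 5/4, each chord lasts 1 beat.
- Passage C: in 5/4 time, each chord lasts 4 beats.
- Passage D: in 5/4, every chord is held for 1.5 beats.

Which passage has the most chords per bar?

A: 5 beats/bar ÷ 6 beats/chord = 5/6 chords/bar.
B: 5 beats/bar ÷ 1 beat/chord = 5 chords/bar.
C: 5 beats/bar ÷ 4 beats/chord = 1.25 chords/bar.
D: 5 beats/bar ÷ 1.5 beats/chord = 10/3 chords/bar.
Fastest is B at 5 chords/bar.

Passage B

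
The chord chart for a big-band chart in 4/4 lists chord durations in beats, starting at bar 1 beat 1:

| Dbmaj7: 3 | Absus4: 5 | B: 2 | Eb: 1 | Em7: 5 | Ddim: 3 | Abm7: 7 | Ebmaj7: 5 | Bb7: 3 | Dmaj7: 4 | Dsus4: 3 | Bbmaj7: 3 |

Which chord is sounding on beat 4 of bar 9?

Dmaj7

Beat 4 of bar 9 is beat (9−1)×4 + 4 = 36 overall.
Running totals: Dbmaj7 ends at 3, Absus4 ends at 8, B ends at 10, Eb ends at 11, Em7 ends at 16, Ddim ends at 19, Abm7 ends at 26, Ebmaj7 ends at 31, Bb7 ends at 34, Dmaj7 ends at 38.
Beat 36 falls within Dmaj7.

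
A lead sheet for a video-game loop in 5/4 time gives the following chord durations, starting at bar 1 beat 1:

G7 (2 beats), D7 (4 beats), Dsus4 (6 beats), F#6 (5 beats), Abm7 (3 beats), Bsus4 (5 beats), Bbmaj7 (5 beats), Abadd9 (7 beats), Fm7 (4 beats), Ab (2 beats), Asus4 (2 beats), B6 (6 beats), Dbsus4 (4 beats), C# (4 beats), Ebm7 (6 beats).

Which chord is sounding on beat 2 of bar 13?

Ebm7

Beat 2 of bar 13 is beat (13−1)×5 + 2 = 62 overall.
Running totals: G7 ends at 2, D7 ends at 6, Dsus4 ends at 12, F#6 ends at 17, Abm7 ends at 20, Bsus4 ends at 25, Bbmaj7 ends at 30, Abadd9 ends at 37, Fm7 ends at 41, Ab ends at 43, Asus4 ends at 45, B6 ends at 51, Dbsus4 ends at 55, C# ends at 59, Ebm7 ends at 65.
Beat 62 falls within Ebm7.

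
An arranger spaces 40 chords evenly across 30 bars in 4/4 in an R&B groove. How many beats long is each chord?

3 beats

30 bars × 4 beats/bar = 120 beats total.
120 beats ÷ 40 chords = 3 beats per chord.
(That is a dotted half note.)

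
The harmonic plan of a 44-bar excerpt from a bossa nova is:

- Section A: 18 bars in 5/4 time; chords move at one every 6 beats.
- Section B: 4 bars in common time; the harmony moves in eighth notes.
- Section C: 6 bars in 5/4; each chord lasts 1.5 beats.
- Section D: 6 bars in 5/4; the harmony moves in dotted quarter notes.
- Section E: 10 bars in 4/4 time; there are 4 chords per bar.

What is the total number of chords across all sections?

A: 18 bars × 5 beats = 90 beats; 6 beats/chord → 15 chords.
B: 4 bars × 4 beats = 16 beats; 0.5 beats/chord → 32 chords.
C: 6 bars × 5 beats = 30 beats; 1.5 beats/chord → 20 chords.
D: 6 bars × 5 beats = 30 beats; 1.5 beats/chord → 20 chords.
E: 10 bars × 4 beats = 40 beats; 1 beat/chord → 40 chords.
Total: 15 + 32 + 20 + 20 + 40 = 127.

127 chords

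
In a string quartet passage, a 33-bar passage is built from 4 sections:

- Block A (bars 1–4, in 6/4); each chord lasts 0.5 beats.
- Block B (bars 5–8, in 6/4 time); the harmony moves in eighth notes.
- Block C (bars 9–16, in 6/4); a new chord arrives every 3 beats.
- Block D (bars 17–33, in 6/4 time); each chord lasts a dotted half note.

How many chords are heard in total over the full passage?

146 chords

A has 24 beats and chords last 0.5 each, so 48 chords.
B has 24 beats and chords last 0.5 each, so 48 chords.
C has 48 beats and chords last 3 each, so 16 chords.
D has 102 beats and chords last 3 each, so 34 chords.
Total: 48 + 48 + 16 + 34 = 146.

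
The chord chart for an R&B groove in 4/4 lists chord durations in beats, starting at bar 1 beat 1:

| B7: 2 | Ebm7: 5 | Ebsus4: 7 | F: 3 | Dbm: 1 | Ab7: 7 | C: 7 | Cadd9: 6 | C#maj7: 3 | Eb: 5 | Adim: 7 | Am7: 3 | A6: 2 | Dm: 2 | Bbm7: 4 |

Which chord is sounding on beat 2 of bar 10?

Beat 2 of bar 10 is beat (10−1)×4 + 2 = 38 overall.
Running totals: B7 ends at 2, Ebm7 ends at 7, Ebsus4 ends at 14, F ends at 17, Dbm ends at 18, Ab7 ends at 25, C ends at 32, Cadd9 ends at 38.
Beat 38 falls within Cadd9.

Cadd9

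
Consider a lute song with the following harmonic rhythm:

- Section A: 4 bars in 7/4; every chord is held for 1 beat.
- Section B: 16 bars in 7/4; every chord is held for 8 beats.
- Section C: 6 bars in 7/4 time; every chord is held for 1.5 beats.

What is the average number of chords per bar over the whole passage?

35/13 chords per bar

A: 4 bars of 7 beats is 28 beats; at 1 beat each that's 28 chords.
B: 16 bars of 7 beats is 112 beats; at 8 beats each that's 14 chords.
C: 6 bars of 7 beats is 42 beats; at 1.5 beats each that's 28 chords.
Overall: 70 chords over 26 bars → 70/26 = 35/13 chords per bar.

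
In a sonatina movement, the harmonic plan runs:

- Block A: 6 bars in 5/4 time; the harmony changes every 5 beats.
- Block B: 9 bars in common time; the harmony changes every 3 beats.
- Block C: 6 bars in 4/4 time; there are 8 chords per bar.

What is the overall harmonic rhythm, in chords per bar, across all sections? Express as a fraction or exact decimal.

A: 6 × 5 = 30 beats ÷ 5 = 6 chords.
B: 9 × 4 = 36 beats ÷ 3 = 12 chords.
C: 6 × 4 = 24 beats ÷ 0.5 = 48 chords.
Overall: 66 chords over 21 bars → 66/21 = 22/7 chords per bar.

22/7 chords per bar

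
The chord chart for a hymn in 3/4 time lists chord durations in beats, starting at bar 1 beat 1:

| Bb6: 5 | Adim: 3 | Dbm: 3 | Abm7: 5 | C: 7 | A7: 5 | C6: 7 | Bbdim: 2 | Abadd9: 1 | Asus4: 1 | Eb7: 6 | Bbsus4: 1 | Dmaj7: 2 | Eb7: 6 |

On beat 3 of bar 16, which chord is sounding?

Beat 3 of bar 16 is beat (16−1)×3 + 3 = 48 overall.
Running totals: Bb6 ends at 5, Adim ends at 8, Dbm ends at 11, Abm7 ends at 16, C ends at 23, A7 ends at 28, C6 ends at 35, Bbdim ends at 37, Abadd9 ends at 38, Asus4 ends at 39, Eb7 ends at 45, Bbsus4 ends at 46, Dmaj7 ends at 48.
Beat 48 falls within Dmaj7.

Dmaj7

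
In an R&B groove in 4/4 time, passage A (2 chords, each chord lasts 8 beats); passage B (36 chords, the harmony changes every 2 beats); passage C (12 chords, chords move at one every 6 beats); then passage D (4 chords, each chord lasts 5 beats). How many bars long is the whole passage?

A: 2 × 8 = 16 beats = 4 bars.
B: 36 × 2 = 72 beats = 18 bars.
C: 12 × 6 = 72 beats = 18 bars.
D: 4 × 5 = 20 beats = 5 bars.
Total: 4 + 18 + 18 + 5 = 45 bars.

45 bars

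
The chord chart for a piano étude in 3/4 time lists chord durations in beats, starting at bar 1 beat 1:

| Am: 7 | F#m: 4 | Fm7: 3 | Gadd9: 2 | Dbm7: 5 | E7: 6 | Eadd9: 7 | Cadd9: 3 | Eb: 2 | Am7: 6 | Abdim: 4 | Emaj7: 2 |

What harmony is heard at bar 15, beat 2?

Am7

Beat 2 of bar 15 is beat (15−1)×3 + 2 = 44 overall.
Running totals: Am ends at 7, F#m ends at 11, Fm7 ends at 14, Gadd9 ends at 16, Dbm7 ends at 21, E7 ends at 27, Eadd9 ends at 34, Cadd9 ends at 37, Eb ends at 39, Am7 ends at 45.
Beat 44 falls within Am7.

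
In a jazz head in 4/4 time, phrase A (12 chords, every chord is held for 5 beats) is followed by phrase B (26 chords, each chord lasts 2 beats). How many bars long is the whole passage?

28 bars

A: 12 × 5 = 60 beats = 15 bars.
B: 26 × 2 = 52 beats = 13 bars.
Total: 15 + 13 = 28 bars.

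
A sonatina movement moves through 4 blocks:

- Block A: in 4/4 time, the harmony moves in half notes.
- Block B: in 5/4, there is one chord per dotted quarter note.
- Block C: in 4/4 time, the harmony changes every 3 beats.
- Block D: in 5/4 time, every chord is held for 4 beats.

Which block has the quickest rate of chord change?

Block B

A: each chord is 2 beats in 4/4, so 2 per bar.
B: each chord is 1.5 beats in 5/4, so 10/3 per bar.
C: each chord is 3 beats in 4/4, so 4/3 per bar.
D: each chord is 4 beats in 5/4, so 1.25 per bar.
Fastest is B at 10/3 chords/bar.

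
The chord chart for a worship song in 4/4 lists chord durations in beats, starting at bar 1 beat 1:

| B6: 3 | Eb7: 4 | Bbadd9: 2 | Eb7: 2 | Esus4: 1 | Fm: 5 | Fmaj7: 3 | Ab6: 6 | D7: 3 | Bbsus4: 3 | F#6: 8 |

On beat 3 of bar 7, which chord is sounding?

D7

Beat 3 of bar 7 is beat (7−1)×4 + 3 = 27 overall.
Running totals: B6 ends at 3, Eb7 ends at 7, Bbadd9 ends at 9, Eb7 ends at 11, Esus4 ends at 12, Fm ends at 17, Fmaj7 ends at 20, Ab6 ends at 26, D7 ends at 29.
Beat 27 falls within D7.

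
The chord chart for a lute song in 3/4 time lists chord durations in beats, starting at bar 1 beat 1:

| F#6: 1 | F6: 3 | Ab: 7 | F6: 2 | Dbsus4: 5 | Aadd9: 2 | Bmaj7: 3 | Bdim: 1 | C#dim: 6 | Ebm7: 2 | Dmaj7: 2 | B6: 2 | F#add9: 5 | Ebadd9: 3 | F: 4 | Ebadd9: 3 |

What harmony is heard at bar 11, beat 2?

Beat 2 of bar 11 is beat (11−1)×3 + 2 = 32 overall.
Running totals: F#6 ends at 1, F6 ends at 4, Ab ends at 11, F6 ends at 13, Dbsus4 ends at 18, Aadd9 ends at 20, Bmaj7 ends at 23, Bdim ends at 24, C#dim ends at 30, Ebm7 ends at 32.
Beat 32 falls within Ebm7.

Ebm7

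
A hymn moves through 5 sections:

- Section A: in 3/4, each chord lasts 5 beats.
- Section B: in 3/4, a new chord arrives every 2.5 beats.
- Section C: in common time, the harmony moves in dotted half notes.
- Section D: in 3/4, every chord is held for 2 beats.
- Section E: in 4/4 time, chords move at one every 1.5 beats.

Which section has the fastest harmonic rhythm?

A: each chord is 5 beats in 3/4, so 0.6 per bar.
B: each chord is 2.5 beats in 3/4, so 1.2 per bar.
C: each chord is 3 beats in 4/4, so 4/3 per bar.
D: each chord is 2 beats in 3/4, so 1.5 per bar.
E: each chord is 1.5 beats in 4/4, so 8/3 per bar.
Fastest is E at 8/3 chords/bar.

Section E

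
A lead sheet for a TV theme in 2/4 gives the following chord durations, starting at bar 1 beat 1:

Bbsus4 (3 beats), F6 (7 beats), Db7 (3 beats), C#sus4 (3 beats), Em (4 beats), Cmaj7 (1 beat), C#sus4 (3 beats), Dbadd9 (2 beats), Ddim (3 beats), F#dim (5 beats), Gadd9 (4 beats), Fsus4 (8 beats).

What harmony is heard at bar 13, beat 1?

Beat 1 of bar 13 is beat (13−1)×2 + 1 = 25 overall.
Running totals: Bbsus4 ends at 3, F6 ends at 10, Db7 ends at 13, C#sus4 ends at 16, Em ends at 20, Cmaj7 ends at 21, C#sus4 ends at 24, Dbadd9 ends at 26.
Beat 25 falls within Dbadd9.

Dbadd9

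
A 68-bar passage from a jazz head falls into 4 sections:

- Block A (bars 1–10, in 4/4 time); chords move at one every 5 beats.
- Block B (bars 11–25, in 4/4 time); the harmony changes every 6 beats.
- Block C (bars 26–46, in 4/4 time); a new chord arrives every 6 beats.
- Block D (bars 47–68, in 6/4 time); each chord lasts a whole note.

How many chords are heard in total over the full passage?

65 chords

A: 10 bars × 4 beats = 40 beats; 5 beats/chord → 8 chords.
B: 15 bars × 4 beats = 60 beats; 6 beats/chord → 10 chords.
C: 21 bars × 4 beats = 84 beats; 6 beats/chord → 14 chords.
D: 22 bars × 6 beats = 132 beats; 4 beats/chord → 33 chords.
Total: 8 + 10 + 14 + 33 = 65.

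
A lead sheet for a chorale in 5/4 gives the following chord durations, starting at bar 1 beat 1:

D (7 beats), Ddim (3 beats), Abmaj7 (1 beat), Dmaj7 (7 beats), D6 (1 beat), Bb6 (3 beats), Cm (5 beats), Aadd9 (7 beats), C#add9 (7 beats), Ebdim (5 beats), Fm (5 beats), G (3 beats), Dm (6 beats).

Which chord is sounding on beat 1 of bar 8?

C#add9

Beat 1 of bar 8 is beat (8−1)×5 + 1 = 36 overall.
Running totals: D ends at 7, Ddim ends at 10, Abmaj7 ends at 11, Dmaj7 ends at 18, D6 ends at 19, Bb6 ends at 22, Cm ends at 27, Aadd9 ends at 34, C#add9 ends at 41.
Beat 36 falls within C#add9.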